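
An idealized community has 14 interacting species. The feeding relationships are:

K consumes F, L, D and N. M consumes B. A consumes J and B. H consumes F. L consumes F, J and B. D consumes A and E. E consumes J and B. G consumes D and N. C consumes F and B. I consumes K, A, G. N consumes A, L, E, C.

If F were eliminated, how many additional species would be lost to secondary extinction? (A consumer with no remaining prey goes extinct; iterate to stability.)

1

Remove F.
Round 1: H (all prey gone) → extinct.
No further losses. Total secondary extinctions: 1.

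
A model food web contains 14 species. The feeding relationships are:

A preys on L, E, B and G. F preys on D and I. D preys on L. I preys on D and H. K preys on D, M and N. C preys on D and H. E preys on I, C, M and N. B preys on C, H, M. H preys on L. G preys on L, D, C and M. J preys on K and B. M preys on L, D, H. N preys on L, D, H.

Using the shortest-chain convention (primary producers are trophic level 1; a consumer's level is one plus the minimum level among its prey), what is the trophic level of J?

L is a producer → level 1.
H eats L → level 2.
B eats H → level 3.
J eats B → level 4.
No prey of J is below level 3, so 4 is the minimum.

Trophic level 4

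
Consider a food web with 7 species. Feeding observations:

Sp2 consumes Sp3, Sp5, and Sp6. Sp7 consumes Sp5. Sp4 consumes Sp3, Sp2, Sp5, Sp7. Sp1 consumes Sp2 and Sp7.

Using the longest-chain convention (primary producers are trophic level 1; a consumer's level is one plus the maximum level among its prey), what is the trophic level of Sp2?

Trophic level 2

Sp3 is a producer → level 1.
Sp2 eats Sp3 (level 1); other prey at levels: Sp5 1, Sp6 1 → level 2.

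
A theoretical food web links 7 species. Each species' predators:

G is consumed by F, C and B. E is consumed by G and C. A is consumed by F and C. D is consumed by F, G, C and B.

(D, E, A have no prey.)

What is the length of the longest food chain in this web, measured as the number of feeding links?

One longest chain: D → G → F.
It has 3 species and 2 links.

2 links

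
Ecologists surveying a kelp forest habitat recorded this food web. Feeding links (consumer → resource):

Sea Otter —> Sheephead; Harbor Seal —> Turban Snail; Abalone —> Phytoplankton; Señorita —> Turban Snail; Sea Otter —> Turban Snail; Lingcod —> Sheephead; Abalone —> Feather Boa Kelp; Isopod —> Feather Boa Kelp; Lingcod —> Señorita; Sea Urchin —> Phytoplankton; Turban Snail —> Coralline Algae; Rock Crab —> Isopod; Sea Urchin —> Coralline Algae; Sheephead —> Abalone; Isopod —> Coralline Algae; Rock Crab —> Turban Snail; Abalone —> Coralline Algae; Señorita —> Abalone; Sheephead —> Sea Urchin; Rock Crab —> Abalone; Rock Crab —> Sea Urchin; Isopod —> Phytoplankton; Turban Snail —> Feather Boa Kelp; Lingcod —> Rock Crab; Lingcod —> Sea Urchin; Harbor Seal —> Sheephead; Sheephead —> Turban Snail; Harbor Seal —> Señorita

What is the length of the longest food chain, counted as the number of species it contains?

4 species

One longest chain: Feather Boa Kelp → Abalone → Sheephead → Harbor Seal.
It has 4 species and 3 links.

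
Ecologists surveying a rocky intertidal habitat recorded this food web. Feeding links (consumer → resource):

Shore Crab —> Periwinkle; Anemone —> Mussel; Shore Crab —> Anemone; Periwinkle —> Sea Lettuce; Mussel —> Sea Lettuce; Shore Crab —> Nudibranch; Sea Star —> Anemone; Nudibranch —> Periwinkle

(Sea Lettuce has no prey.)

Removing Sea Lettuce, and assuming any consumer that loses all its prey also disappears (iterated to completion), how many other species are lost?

6

Remove Sea Lettuce.
Round 1: Periwinkle (all prey gone), Mussel (all prey gone) → extinct.
Round 2: Anemone (all prey gone), Nudibranch (all prey gone) → extinct.
Round 3: Shore Crab (all prey gone), Sea Star (all prey gone) → extinct.
No further losses. Total secondary extinctions: 6.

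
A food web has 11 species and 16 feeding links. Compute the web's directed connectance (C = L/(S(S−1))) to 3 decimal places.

C = 0.145

The web has S = 11 species and L = 16 feeding links.
C = L / (S(S−1)) = 16 / 110 = 0.1455 ≈ 0.145.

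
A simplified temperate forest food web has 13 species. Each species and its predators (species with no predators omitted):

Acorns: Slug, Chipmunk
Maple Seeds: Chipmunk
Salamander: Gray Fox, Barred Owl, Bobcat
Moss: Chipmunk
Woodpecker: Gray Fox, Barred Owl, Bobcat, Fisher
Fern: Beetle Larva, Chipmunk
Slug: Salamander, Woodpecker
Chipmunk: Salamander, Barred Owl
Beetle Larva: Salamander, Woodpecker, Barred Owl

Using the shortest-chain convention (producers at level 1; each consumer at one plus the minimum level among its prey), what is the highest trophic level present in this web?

4

Producers (level 1): Maple Seeds, Fern, Acorns, Moss.
Following each consumer down to its lowest-level prey: Fern → Beetle Larva → Woodpecker → Bobcat (levels 1 through 4).
All prey of Bobcat (Woodpecker 3, Salamander 3) are at level 3 or above, so Bobcat is at level 1 + 3 = 4.
Every consumer has at least one prey at level 3 or below, so none exceeds level 4.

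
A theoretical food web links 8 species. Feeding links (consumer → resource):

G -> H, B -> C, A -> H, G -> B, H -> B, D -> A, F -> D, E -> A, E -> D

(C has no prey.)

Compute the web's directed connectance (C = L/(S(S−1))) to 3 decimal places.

The web has S = 8 species and L = 9 feeding links.
C = L / (S(S−1)) = 9 / 56 = 0.1607 ≈ 0.161.

C = 0.161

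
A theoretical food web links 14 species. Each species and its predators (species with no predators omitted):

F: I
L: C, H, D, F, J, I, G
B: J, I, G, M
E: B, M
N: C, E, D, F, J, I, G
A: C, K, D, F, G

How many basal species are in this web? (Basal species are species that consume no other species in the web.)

3

Basal species (no prey listed): L, N, A.
Count: 3.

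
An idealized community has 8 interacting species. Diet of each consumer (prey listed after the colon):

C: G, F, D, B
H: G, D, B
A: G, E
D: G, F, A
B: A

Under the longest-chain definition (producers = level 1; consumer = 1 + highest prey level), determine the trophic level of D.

G is a producer → level 1.
A eats G (level 1); other prey at levels: E 1 → level 2.
D eats A (level 2); other prey at levels: G 1, F 1 → level 3.

Trophic level 3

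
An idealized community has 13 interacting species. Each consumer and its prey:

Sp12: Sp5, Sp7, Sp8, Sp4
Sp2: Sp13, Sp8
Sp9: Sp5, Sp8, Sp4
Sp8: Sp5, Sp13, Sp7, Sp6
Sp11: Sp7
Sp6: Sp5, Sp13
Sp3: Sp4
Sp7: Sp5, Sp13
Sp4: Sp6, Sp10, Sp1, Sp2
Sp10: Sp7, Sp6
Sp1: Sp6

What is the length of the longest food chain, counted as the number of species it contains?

One longest chain: Sp5 → Sp7 → Sp8 → Sp2 → Sp4 → Sp3.
It has 6 species and 5 links.

6 species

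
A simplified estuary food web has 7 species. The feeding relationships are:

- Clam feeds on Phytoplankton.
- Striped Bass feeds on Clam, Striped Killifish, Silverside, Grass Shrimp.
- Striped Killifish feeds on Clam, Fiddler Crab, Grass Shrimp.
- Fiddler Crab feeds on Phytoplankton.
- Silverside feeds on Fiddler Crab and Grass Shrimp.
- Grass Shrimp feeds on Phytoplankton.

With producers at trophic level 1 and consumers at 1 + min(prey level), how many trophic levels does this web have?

3

Producers (level 1): Phytoplankton.
Following each consumer down to its lowest-level prey: Phytoplankton → Fiddler Crab → Silverside (levels 1 through 3).
All prey of Silverside (Fiddler Crab 2, Grass Shrimp 2) are at level 2 or above, so Silverside is at level 1 + 2 = 3.
Every consumer has at least one prey at level 2 or below, so none exceeds level 3.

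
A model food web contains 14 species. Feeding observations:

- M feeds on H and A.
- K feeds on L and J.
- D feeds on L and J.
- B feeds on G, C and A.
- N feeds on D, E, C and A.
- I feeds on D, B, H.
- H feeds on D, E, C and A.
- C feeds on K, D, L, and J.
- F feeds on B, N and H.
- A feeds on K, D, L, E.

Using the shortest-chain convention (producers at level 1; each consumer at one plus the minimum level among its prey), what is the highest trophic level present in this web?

3

Producers (level 1): J, E, G, L.
Following each consumer down to its lowest-level prey: E → H → M (levels 1 through 3).
All prey of M (H 2, A 2) are at level 2 or above, so M is at level 1 + 2 = 3.
Every consumer has at least one prey at level 2 or below, so none exceeds level 3.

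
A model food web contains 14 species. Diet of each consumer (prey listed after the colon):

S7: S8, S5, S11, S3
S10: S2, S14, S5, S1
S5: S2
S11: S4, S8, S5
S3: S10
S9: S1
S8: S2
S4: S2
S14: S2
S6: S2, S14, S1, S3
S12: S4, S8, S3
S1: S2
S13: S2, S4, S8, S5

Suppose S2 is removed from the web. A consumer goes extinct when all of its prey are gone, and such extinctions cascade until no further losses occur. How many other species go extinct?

Remove S2.
Round 1: S4 (all prey gone), S8 (all prey gone), S14 (all prey gone), S5 (all prey gone), S1 (all prey gone) → extinct.
Round 2: S10 (all prey gone), S11 (all prey gone), S9 (all prey gone), S13 (all prey gone) → extinct.
Round 3: S3 (all prey gone) → extinct.
Round 4: S12 (all prey gone), S7 (all prey gone), S6 (all prey gone) → extinct.
No further losses. Total secondary extinctions: 13.

13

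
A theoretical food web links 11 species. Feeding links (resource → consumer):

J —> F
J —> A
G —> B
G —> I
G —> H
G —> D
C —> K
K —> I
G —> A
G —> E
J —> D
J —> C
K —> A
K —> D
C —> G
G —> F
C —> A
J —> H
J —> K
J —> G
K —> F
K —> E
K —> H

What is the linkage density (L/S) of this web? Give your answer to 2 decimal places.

L/S = 2.09

There are L = 23 links among S = 11 species.
L/S = 23/11 = 2.0909 ≈ 2.09.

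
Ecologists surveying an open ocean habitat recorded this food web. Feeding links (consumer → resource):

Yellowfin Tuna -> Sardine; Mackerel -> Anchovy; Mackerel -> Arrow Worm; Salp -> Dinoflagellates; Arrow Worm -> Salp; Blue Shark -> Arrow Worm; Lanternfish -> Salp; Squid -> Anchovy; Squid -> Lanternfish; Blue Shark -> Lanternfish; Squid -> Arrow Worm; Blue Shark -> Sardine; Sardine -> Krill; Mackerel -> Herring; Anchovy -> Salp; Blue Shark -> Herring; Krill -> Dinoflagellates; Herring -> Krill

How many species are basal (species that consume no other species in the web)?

1

Basal species (no prey listed): Dinoflagellates.
Count: 1.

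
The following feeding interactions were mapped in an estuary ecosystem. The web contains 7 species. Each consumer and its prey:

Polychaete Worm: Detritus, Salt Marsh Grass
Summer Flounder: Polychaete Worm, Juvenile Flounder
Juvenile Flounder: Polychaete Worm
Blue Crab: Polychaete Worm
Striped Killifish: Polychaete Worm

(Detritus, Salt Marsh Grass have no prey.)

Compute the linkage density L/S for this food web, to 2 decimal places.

There are L = 7 links among S = 7 species.
L/S = 7/7 = 1.0000 ≈ 1.00.

L/S = 1.00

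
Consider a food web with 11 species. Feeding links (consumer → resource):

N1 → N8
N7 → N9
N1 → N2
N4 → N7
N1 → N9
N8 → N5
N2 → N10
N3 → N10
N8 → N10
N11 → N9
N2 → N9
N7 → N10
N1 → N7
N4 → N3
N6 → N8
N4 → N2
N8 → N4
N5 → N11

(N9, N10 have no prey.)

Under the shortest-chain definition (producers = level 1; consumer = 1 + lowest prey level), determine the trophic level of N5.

Trophic level 3

N9 is a producer → level 1.
N11 eats N9 → level 2.
N5 eats N11 → level 3.
No prey of N5 is below level 2, so 3 is the minimum.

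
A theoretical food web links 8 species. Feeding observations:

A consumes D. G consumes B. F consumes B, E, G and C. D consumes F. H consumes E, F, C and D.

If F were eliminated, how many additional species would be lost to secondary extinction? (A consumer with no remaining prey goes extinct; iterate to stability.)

2

Remove F.
Round 1: D (all prey gone) → extinct.
Round 2: A (all prey gone) → extinct.
No further losses. Total secondary extinctions: 2.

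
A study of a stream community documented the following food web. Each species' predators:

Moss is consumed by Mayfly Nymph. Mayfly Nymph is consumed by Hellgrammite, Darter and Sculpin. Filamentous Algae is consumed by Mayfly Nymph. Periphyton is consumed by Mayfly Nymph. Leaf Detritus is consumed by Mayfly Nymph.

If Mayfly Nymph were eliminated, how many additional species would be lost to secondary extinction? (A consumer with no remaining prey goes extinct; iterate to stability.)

Remove Mayfly Nymph.
Round 1: Darter (all prey gone), Sculpin (all prey gone), Hellgrammite (all prey gone) → extinct.
No further losses. Total secondary extinctions: 3.

3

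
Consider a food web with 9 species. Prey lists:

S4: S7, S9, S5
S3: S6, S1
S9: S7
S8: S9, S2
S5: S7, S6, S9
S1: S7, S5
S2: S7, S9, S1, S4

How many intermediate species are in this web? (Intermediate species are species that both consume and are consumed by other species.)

5

Intermediate species (has both prey and predators): S9, S5, S1, S4, S2.
Count: 5.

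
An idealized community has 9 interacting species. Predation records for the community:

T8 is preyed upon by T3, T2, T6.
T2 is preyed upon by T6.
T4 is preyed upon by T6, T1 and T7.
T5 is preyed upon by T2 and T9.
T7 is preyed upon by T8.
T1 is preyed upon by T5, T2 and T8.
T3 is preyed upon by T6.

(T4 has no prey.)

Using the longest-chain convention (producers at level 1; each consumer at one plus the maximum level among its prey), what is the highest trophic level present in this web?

Producers (level 1): T4.
T4 → T1 → T8 → T2 → T6 gives T6 level 5.
No species has a prey at level 5, so no species reaches level 6.

5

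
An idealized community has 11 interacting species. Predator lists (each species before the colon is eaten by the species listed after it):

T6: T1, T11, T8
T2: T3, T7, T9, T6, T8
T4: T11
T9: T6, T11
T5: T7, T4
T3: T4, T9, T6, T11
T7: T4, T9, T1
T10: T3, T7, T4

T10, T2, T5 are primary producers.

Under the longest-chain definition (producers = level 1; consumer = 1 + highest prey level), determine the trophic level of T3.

Trophic level 2

T10 is a producer → level 1.
T3 eats T10 (level 1); other prey at levels: T2 1 → level 2.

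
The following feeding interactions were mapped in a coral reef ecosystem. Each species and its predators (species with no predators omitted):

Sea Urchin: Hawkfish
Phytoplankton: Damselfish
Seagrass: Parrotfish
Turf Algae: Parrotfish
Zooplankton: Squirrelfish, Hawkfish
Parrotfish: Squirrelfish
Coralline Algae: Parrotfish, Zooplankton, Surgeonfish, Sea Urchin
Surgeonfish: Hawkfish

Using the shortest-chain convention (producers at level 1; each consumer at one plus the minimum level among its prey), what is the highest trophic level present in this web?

Producers (level 1): Phytoplankton, Turf Algae, Seagrass, Coralline Algae.
Following each consumer down to its lowest-level prey: Turf Algae → Parrotfish → Squirrelfish (levels 1 through 3).
All prey of Squirrelfish (Parrotfish 2, Zooplankton 2) are at level 2 or above, so Squirrelfish is at level 1 + 2 = 3.
Every consumer has at least one prey at level 2 or below, so none exceeds level 3.

3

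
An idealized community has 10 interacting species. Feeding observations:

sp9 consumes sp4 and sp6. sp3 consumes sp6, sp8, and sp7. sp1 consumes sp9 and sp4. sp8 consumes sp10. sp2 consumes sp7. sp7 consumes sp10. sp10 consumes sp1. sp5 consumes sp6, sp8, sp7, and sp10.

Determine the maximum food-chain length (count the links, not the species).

One longest chain: sp6 → sp9 → sp1 → sp10 → sp7 → sp2.
It has 6 species and 5 links.

5 links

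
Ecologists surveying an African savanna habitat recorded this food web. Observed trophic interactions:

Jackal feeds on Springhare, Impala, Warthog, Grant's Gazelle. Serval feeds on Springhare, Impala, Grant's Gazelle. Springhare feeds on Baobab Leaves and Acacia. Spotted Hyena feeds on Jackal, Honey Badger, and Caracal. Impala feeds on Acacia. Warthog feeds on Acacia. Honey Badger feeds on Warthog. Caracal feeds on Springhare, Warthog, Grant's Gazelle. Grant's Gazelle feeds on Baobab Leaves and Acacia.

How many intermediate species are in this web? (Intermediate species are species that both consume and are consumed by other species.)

Intermediate species (has both prey and predators): Impala, Springhare, Warthog, Grant's Gazelle, Jackal, Caracal, Honey Badger.
Count: 7.

7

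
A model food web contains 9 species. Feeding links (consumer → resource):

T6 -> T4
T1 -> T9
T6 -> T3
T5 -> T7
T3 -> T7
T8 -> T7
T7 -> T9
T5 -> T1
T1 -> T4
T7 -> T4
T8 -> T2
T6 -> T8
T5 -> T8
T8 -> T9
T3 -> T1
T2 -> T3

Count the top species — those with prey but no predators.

2

Top species (has prey, but nothing eats it): T6, T5.
Count: 2.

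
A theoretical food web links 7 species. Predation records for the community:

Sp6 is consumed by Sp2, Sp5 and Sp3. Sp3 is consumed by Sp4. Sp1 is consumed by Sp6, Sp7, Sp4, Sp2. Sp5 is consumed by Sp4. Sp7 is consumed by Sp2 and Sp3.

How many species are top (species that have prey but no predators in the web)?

2

Top species (has prey, but nothing eats it): Sp2, Sp4.
Count: 2.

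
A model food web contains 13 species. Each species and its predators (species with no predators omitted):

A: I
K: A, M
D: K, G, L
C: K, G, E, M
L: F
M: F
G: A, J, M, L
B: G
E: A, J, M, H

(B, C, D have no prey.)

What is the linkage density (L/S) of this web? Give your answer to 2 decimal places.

There are L = 21 links among S = 13 species.
L/S = 21/13 = 1.6154 ≈ 1.62.

L/S = 1.62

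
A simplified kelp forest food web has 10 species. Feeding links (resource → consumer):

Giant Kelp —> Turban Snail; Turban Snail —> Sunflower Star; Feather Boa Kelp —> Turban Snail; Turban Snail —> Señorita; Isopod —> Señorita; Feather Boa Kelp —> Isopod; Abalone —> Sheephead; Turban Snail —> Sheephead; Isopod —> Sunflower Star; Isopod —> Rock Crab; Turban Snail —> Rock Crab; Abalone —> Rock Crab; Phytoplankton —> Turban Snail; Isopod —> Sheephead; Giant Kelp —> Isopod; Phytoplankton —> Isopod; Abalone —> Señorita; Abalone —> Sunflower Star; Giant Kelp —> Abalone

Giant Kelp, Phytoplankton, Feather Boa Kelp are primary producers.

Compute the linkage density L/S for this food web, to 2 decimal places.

L/S = 1.90

There are L = 19 links among S = 10 species.
L/S = 19/10 = 1.9000 ≈ 1.90.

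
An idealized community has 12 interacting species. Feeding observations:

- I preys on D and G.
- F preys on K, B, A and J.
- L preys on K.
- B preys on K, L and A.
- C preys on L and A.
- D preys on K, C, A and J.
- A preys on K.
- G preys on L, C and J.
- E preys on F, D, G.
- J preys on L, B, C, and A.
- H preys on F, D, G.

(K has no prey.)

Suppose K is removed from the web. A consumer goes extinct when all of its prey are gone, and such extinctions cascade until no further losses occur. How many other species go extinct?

11

Remove K.
Round 1: A (all prey gone), L (all prey gone) → extinct.
Round 2: C (all prey gone), B (all prey gone) → extinct.
Round 3: J (all prey gone) → extinct.
Round 4: D (all prey gone), G (all prey gone), F (all prey gone) → extinct.
Round 5: H (all prey gone), E (all prey gone), I (all prey gone) → extinct.
No further losses. Total secondary extinctions: 11.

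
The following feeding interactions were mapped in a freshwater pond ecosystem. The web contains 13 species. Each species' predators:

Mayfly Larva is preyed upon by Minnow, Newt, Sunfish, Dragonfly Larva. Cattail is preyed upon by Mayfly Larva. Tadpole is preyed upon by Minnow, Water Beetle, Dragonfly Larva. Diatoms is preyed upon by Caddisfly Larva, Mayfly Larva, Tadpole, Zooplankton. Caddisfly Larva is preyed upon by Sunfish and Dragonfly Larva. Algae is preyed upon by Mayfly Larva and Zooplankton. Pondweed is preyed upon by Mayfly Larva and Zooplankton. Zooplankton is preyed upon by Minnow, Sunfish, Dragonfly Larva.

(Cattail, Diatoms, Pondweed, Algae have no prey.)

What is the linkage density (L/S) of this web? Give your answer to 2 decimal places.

L/S = 1.62

There are L = 21 links among S = 13 species.
L/S = 21/13 = 1.6154 ≈ 1.62.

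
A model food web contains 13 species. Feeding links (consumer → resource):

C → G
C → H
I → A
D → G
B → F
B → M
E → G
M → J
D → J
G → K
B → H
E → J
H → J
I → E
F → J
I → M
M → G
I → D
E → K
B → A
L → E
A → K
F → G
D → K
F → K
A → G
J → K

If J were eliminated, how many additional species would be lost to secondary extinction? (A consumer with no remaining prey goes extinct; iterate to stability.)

Remove J.
Round 1: H (all prey gone) → extinct.
No further losses. Total secondary extinctions: 1.

1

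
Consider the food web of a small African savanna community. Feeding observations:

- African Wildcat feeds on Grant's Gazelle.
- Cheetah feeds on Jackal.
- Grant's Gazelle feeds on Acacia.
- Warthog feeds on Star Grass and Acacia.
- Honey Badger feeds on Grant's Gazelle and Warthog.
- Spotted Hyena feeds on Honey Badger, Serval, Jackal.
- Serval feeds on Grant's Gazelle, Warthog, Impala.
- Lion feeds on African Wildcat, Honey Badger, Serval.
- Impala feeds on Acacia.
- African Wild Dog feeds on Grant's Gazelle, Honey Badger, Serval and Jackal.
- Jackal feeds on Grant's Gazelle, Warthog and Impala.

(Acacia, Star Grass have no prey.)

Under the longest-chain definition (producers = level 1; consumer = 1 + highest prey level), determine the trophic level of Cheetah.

Trophic level 4

Acacia is a producer → level 1.
Impala eats Acacia → level 2.
Jackal eats Impala (level 2); other prey at levels: Grant's Gazelle 2, Warthog 2 → level 3.
Cheetah eats Jackal → level 4.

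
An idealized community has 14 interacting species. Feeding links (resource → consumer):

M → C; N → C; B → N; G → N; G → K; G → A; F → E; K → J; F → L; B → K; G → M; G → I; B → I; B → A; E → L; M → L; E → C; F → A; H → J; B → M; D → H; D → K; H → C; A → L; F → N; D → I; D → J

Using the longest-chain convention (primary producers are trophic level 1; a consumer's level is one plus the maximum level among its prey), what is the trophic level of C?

Trophic level 3

G is a producer → level 1.
M eats G (level 1); other prey at levels: B 1 → level 2.
C eats M (level 2); other prey at levels: N 2, H 2, E 2 → level 3.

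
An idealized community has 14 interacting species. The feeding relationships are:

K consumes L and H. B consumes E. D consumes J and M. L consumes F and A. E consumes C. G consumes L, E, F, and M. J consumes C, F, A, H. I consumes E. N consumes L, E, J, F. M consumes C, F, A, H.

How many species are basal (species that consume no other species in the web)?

4

Basal species (no prey listed): H, A, C, F.
Count: 4.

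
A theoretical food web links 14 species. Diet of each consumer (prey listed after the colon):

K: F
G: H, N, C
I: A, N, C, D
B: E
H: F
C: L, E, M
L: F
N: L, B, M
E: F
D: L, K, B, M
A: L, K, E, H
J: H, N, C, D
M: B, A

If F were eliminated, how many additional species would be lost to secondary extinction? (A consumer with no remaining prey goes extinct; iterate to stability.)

13

Remove F.
Round 1: L (all prey gone), K (all prey gone), E (all prey gone), H (all prey gone) → extinct.
Round 2: B (all prey gone), A (all prey gone) → extinct.
Round 3: M (all prey gone) → extinct.
Round 4: N (all prey gone), C (all prey gone), D (all prey gone) → extinct.
Round 5: G (all prey gone), J (all prey gone), I (all prey gone) → extinct.
No further losses. Total secondary extinctions: 13.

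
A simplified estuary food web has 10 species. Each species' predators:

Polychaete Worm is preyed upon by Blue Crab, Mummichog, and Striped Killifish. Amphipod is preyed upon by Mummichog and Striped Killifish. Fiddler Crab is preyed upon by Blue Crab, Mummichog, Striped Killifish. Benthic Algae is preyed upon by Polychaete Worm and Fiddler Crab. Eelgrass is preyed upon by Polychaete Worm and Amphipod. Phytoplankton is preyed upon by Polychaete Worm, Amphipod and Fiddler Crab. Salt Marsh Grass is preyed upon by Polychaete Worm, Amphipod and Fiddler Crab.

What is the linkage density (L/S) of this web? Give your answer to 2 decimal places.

There are L = 18 links among S = 10 species.
L/S = 18/10 = 1.8000 ≈ 1.80.

L/S = 1.80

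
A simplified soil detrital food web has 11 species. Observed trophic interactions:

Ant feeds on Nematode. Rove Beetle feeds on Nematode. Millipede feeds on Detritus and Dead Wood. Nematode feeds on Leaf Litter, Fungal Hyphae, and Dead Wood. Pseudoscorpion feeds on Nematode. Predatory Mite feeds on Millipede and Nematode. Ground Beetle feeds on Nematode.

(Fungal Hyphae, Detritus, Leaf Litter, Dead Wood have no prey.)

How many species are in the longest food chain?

3 species

One longest chain: Fungal Hyphae → Nematode → Ant.
It has 3 species and 2 links.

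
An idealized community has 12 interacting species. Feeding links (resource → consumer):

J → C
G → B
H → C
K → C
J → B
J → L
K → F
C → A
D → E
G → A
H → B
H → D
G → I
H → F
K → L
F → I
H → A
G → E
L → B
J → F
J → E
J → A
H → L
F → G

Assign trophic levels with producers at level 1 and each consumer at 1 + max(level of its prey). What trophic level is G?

H is a producer → level 1.
F eats H (level 1); other prey at levels: J 1, K 1 → level 2.
G eats F → level 3.

Trophic level 3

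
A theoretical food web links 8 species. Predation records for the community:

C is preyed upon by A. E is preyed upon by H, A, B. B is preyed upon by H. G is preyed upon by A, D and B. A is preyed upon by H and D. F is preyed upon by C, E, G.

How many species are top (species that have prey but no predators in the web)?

Top species (has prey, but nothing eats it): H, D.
Count: 2.

2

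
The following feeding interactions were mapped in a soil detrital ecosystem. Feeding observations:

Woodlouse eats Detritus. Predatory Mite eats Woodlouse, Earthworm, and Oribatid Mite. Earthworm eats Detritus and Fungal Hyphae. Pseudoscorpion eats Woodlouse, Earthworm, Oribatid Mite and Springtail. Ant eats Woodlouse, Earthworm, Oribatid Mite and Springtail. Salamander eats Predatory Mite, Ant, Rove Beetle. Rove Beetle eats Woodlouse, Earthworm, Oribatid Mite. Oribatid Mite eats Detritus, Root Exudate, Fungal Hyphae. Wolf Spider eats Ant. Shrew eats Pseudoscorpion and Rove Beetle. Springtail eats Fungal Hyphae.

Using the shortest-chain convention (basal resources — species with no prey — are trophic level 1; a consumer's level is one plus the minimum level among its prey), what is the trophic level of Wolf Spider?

Root Exudate has no prey (basal) → level 1.
Oribatid Mite eats Root Exudate → level 2.
Ant eats Oribatid Mite → level 3.
Wolf Spider eats Ant → level 4.
No prey of Wolf Spider is below level 3, so 4 is the minimum.

Trophic level 4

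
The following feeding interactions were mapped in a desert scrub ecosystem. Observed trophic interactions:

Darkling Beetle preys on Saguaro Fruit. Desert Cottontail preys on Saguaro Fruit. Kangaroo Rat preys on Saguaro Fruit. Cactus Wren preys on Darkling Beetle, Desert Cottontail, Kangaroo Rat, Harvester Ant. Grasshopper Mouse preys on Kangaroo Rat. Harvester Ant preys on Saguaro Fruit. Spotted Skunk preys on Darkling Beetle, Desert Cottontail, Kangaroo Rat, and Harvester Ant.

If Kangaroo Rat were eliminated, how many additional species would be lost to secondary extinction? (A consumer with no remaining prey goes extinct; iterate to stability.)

Remove Kangaroo Rat.
Round 1: Grasshopper Mouse (all prey gone) → extinct.
No further losses. Total secondary extinctions: 1.

1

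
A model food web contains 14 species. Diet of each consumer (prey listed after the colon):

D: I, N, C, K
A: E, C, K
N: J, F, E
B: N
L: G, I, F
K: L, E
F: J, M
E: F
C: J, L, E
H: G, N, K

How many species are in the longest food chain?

5 species

One longest chain: J → F → L → C → A.
It has 5 species and 4 links.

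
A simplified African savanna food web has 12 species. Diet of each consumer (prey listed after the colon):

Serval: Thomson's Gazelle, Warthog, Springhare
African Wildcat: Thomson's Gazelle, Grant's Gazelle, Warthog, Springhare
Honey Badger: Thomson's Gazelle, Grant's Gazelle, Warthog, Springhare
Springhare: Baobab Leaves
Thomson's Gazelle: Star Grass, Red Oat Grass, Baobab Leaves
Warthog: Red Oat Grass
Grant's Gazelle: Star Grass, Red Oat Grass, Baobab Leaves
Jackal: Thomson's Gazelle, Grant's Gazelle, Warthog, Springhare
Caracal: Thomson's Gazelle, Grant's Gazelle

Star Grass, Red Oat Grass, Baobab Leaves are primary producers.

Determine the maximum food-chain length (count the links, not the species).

2 links

One longest chain: Star Grass → Thomson's Gazelle → Serval.
It has 3 species and 2 links.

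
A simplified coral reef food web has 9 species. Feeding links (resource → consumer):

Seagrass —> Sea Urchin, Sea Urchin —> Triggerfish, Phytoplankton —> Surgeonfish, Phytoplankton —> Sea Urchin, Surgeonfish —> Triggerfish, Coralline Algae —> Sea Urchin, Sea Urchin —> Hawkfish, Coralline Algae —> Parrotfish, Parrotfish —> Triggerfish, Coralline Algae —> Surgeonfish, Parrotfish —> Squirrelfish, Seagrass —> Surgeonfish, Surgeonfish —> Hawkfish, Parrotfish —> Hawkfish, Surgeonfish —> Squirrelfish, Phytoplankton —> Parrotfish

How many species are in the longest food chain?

One longest chain: Phytoplankton → Parrotfish → Triggerfish.
It has 3 species and 2 links.

3 species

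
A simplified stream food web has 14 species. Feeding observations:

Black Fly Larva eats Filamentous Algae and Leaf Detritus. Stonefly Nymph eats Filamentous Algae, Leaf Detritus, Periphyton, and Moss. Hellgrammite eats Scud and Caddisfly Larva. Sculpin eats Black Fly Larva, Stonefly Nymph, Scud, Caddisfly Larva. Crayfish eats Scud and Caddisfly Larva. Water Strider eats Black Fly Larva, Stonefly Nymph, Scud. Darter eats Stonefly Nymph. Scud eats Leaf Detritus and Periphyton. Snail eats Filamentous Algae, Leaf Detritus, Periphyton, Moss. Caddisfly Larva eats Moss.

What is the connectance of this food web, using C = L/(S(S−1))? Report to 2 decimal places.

C = 0.14

The web has S = 14 species and L = 25 feeding links.
C = L / (S(S−1)) = 25 / 182 = 0.1374 ≈ 0.14.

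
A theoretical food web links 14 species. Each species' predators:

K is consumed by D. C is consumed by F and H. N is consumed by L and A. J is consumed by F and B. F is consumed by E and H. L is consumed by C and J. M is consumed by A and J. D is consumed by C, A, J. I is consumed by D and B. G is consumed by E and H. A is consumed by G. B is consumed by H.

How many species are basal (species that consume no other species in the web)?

Basal species (no prey listed): I, N, K, M.
Count: 4.

4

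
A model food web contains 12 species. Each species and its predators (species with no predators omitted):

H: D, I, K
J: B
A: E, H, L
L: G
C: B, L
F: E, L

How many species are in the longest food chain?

3 species

One longest chain: A → H → D.
It has 3 species and 2 links.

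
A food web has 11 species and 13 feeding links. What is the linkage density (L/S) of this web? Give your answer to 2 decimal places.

There are L = 13 links among S = 11 species.
L/S = 13/11 = 1.1818 ≈ 1.18.

L/S = 1.18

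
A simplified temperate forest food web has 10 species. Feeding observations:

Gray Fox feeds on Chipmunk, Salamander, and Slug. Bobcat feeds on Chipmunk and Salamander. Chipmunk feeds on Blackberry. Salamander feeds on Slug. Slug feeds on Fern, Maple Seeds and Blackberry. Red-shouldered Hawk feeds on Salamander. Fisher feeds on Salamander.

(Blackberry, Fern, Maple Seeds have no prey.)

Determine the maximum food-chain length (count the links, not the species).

3 links

One longest chain: Blackberry → Slug → Salamander → Red-shouldered Hawk.
It has 4 species and 3 links.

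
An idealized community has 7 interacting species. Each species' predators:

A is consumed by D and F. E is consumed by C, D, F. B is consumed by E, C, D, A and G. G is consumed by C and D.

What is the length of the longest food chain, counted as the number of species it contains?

One longest chain: B → E → F.
It has 3 species and 2 links.

3 species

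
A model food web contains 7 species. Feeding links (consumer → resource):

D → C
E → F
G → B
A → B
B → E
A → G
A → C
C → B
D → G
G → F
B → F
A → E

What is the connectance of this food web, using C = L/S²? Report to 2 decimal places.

C = 0.24

The web has S = 7 species and L = 12 feeding links.
C = L / S² = 12 / 49 = 0.2449 ≈ 0.24.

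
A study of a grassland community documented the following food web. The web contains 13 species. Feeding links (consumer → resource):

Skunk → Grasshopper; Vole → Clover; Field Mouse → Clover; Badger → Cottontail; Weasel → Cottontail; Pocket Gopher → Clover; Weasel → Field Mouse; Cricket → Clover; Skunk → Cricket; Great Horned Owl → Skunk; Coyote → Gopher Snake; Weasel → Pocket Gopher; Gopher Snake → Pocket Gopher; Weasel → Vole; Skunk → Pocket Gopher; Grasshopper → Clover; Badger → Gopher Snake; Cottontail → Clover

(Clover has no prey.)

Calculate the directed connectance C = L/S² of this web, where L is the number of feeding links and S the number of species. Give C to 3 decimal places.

The web has S = 13 species and L = 18 feeding links.
C = L / S² = 18 / 169 = 0.1065 ≈ 0.107.

C = 0.107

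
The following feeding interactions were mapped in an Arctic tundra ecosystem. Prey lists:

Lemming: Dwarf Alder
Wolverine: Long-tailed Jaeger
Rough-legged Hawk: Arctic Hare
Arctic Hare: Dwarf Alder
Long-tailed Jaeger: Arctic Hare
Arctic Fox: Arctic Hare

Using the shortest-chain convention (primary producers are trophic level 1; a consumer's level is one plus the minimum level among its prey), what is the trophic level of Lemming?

Trophic level 2

Dwarf Alder is a producer → level 1.
Lemming eats Dwarf Alder → level 2.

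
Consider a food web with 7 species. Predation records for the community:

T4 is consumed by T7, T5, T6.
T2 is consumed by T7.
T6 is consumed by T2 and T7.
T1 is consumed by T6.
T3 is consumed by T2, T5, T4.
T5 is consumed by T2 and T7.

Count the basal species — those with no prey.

2

Basal species (no prey listed): T3, T1.
Count: 2.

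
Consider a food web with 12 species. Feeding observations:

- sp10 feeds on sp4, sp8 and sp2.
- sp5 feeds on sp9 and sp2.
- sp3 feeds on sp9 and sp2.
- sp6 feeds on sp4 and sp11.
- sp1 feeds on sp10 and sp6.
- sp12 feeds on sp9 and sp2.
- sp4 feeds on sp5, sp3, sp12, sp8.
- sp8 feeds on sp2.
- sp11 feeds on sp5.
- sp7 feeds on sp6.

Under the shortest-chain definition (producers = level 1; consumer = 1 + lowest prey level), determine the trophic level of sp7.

Trophic level 5

sp2 is a producer → level 1.
sp5 eats sp2 → level 2.
sp11 eats sp5 → level 3.
sp6 eats sp11 → level 4.
sp7 eats sp6 → level 5.
No prey of sp7 is below level 4, so 5 is the minimum.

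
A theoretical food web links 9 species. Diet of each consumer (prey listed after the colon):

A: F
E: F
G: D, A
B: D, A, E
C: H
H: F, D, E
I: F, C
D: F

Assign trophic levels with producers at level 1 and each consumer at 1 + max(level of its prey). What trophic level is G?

Trophic level 3

F is a producer → level 1.
D eats F → level 2.
G eats D (level 2); other prey at levels: A 2 → level 3.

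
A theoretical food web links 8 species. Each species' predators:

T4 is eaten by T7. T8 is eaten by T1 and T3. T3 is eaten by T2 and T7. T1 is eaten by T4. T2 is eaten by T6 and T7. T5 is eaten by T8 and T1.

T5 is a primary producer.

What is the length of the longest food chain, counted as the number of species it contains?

One longest chain: T5 → T8 → T1 → T4 → T7.
It has 5 species and 4 links.

5 species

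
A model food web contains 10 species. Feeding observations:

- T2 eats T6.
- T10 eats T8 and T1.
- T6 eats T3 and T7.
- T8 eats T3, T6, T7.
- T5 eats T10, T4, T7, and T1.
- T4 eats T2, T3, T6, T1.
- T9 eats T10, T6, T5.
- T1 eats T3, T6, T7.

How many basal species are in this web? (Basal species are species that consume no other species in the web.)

2

Basal species (no prey listed): T7, T3.
Count: 2.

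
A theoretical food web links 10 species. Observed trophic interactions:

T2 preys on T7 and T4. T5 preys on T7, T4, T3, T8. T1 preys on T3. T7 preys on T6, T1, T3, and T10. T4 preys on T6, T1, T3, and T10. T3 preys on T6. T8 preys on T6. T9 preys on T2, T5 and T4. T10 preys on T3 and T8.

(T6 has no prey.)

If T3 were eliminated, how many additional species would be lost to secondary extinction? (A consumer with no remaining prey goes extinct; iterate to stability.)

1

Remove T3.
Round 1: T1 (all prey gone) → extinct.
No further losses. Total secondary extinctions: 1.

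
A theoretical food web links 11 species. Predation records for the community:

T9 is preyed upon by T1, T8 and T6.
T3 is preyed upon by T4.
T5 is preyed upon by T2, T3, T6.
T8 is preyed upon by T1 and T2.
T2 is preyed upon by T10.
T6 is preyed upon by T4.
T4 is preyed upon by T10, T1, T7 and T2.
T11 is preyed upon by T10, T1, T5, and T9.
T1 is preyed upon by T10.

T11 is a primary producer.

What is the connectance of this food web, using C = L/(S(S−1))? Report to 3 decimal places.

C = 0.182

The web has S = 11 species and L = 20 feeding links.
C = L / (S(S−1)) = 20 / 110 = 0.1818 ≈ 0.182.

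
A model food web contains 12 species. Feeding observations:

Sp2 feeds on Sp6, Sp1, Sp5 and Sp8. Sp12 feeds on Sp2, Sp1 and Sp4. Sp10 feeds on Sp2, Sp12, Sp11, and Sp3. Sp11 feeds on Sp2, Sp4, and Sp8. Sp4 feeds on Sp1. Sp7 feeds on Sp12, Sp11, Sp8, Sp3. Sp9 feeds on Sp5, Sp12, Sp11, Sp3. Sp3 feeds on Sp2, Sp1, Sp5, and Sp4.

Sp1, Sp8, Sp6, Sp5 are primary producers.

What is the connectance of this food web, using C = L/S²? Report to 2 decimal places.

The web has S = 12 species and L = 27 feeding links.
C = L / S² = 27 / 144 = 0.1875 ≈ 0.19.

C = 0.19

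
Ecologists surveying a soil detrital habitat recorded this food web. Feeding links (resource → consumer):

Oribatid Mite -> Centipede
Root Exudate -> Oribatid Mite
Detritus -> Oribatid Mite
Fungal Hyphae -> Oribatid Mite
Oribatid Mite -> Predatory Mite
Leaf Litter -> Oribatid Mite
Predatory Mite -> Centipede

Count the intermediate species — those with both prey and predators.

Intermediate species (has both prey and predators): Oribatid Mite, Predatory Mite.
Count: 2.

2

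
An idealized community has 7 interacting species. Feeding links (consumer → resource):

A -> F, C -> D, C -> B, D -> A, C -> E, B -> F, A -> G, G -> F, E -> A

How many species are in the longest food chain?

5 species

One longest chain: F → G → A → E → C.
It has 5 species and 4 links.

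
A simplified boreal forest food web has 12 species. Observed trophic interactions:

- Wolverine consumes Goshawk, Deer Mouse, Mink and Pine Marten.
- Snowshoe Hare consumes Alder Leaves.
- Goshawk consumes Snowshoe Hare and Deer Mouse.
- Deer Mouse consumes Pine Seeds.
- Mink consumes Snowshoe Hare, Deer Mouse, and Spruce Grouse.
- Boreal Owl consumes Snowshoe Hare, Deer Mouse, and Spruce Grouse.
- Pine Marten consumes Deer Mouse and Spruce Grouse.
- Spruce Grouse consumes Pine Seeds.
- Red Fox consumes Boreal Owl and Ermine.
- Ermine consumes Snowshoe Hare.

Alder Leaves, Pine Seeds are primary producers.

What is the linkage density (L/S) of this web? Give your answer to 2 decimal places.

L/S = 1.67

There are L = 20 links among S = 12 species.
L/S = 20/12 = 1.6667 ≈ 1.67.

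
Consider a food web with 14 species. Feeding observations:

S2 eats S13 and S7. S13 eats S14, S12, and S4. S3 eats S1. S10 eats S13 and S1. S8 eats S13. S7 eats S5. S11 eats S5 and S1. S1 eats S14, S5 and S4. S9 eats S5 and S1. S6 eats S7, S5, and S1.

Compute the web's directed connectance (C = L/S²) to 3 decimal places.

C = 0.102

The web has S = 14 species and L = 20 feeding links.
C = L / S² = 20 / 196 = 0.1020 ≈ 0.102.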